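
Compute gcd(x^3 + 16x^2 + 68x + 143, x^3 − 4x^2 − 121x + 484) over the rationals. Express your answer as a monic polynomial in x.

x + 11

Euclidean algorithm in ℚ[x]:
  x^3 + 16x^2 + 68x + 143 = (x^3 − 4x^2 − 121x + 484) + (20x^2 + 189x − 341)
  x^3 − 4x^2 − 121x + 484 = ((1/20)x − 269/400)(20x^2 + 189x − 341) + ((9261/400)x + 101871/400)
  20x^2 + 189x − 341 = ((8000/9261)x − 12400/9261)((9261/400)x + 101871/400) + (0)
Last nonzero remainder: (9261/400)x + 101871/400. Dividing through by 9261/400 gives the monic gcd x + 11.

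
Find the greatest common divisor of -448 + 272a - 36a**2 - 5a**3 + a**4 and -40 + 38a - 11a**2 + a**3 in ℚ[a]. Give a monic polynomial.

Apply the Euclidean algorithm:
  a**4 - 5a**3 - 36a**2 + 272a - 448 = (a + 6)(a**3 - 11a**2 + 38a - 40) + (-8a**2 + 84a - 208)
  a**3 - 11a**2 + 38a - 40 = (-(1/8)a + 1/16)(-8a**2 + 84a - 208) + ((27/4)a - 27)
  -8a**2 + 84a - 208 = (-(32/27)a + 208/27)((27/4)a - 27) + (0)
Last nonzero remainder: (27/4)a - 27. Dividing through by 27/4 gives the monic gcd a - 4.

-4 + a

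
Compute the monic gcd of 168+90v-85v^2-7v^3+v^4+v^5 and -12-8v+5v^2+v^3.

-2-v+v^2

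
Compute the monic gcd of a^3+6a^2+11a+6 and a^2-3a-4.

a+1

Apply the Euclidean algorithm:
  a^3+6a^2+11a+6 = (a+9)(a^2-3a-4) + (42a+42)
  a^2-3a-4 = ((1/42)a-2/21)(42a+42) + (0)
Last nonzero remainder: 42a+42. Dividing through by 42 gives the monic gcd a+1.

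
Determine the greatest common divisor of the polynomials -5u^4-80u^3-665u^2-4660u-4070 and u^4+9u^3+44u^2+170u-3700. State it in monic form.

By polynomial division,
  -5u^4-80u^3-665u^2-4660u-4070 = (-5)(u^4+9u^3+44u^2+170u-3700) + (-35u^3-445u^2-3810u-22570)
  u^4+9u^3+44u^2+170u-3700 = (-(1/35)u+26/245)(-35u^3-445u^2-3810u-22570) + (-(864/49)u^2-(3456/49)u-63936/49)
  -35u^3-445u^2-3810u-22570 = ((1715/864)u+14945/864)(-(864/49)u^2-(3456/49)u-63936/49) + (0)
Last nonzero remainder: -(864/49)u^2-(3456/49)u-63936/49. Dividing through by -864/49 gives the monic gcd u^2+4u+74.

u^2+4u+74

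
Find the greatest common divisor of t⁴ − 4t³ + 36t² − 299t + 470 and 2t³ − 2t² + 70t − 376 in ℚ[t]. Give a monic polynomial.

t² + 3t + 47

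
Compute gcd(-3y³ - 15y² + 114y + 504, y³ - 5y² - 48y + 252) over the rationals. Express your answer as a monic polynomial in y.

Euclidean algorithm in ℚ[y]:
  -3y³ - 15y² + 114y + 504 = (-3)(y³ - 5y² - 48y + 252) + (-30y² - 30y + 1260)
  y³ - 5y² - 48y + 252 = (-(1/30)y + 1/5)(-30y² - 30y + 1260) + (0)
Last nonzero remainder: -30y² - 30y + 1260. Dividing through by -30 gives the monic gcd y² + y - 42.

y² + y - 42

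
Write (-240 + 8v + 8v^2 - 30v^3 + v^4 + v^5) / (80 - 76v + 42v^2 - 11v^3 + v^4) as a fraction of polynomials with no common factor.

(12 + 8v + v^2)/(-4 + v)

Repeated division with remainder:
  v^5 + v^4 - 30v^3 + 8v^2 + 8v - 240 = (v + 12)(v^4 - 11v^3 + 42v^2 - 76v + 80) + (60v^3 - 420v^2 + 840v - 1200)
  v^4 - 11v^3 + 42v^2 - 76v + 80 = ((1/60)v - 1/15)(60v^3 - 420v^2 + 840v - 1200) + (0)
Last nonzero remainder: 60v^3 - 420v^2 + 840v - 1200. Dividing through by 60 gives the monic gcd v^3 - 7v^2 + 14v - 20.
Cancel v^3 - 7v^2 + 14v - 20 from numerator and denominator to get the reduced form.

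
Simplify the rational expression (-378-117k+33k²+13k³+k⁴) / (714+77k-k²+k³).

(-63-9k+7k²+k³)/(119-7k+k²)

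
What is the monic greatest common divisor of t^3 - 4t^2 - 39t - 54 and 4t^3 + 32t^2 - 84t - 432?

Apply the Euclidean algorithm:
  t^3 - 4t^2 - 39t - 54 = (1/4)(4t^3 + 32t^2 - 84t - 432) + (-12t^2 - 18t + 54)
  4t^3 + 32t^2 - 84t - 432 = (-(1/3)t - 13/6)(-12t^2 - 18t + 54) + (-105t - 315)
  -12t^2 - 18t + 54 = ((4/35)t - 6/35)(-105t - 315) + (0)
Last nonzero remainder: -105t - 315. Dividing through by -105 gives the monic gcd t + 3.

t + 3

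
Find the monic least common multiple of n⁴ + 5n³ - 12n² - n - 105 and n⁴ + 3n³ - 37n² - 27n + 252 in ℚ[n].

n⁶ + 4n⁵ - 29n⁴ - 49n³ + 40n² + 117n + 1260

By polynomial division,
  n⁴ + 5n³ - 12n² - n - 105 = (n⁴ + 3n³ - 37n² - 27n + 252) + (2n³ + 25n² + 26n - 357)
  n⁴ + 3n³ - 37n² - 27n + 252 = ((1/2)n - 19/4)(2n³ + 25n² + 26n - 357) + ((275/4)n² + 275n - 5775/4)
  2n³ + 25n² + 26n - 357 = ((8/275)n + 68/275)((275/4)n² + 275n - 5775/4) + (0)
Last nonzero remainder: (275/4)n² + 275n - 5775/4. Dividing through by 275/4 gives the monic gcd n² + 4n - 21.
Then lcm(f, g) = f·g / gcd(f, g); expanding and making the result monic gives the answer.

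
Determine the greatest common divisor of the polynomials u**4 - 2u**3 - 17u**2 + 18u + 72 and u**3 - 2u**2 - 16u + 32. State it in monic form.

u - 4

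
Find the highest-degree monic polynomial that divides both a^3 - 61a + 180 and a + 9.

Euclidean algorithm in ℚ[a]:
  a^3 - 61a + 180 = (a^2 - 9a + 20)(a + 9) + (0)
The last nonzero remainder a + 9 is already monic.

a + 9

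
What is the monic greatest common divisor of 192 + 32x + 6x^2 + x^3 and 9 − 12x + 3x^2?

1

By polynomial division,
  x^3 + 6x^2 + 32x + 192 = ((1/3)x + 10/3)(3x^2 − 12x + 9) + (69x + 162)
  3x^2 − 12x + 9 = ((1/23)x − 146/529)(69x + 162) + (28413/529)
  69x + 162 = ((12167/9471)x + 9522/3157)(28413/529) + (0)
The last nonzero remainder is the constant 28413/529, so the polynomials are coprime and gcd = 1.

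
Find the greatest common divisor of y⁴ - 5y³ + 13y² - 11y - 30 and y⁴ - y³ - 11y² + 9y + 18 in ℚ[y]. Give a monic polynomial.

Apply the Euclidean algorithm:
  y⁴ - 5y³ + 13y² - 11y - 30 = (y⁴ - y³ - 11y² + 9y + 18) + (-4y³ + 24y² - 20y - 48)
  y⁴ - y³ - 11y² + 9y + 18 = (-(1/4)y - 5/4)(-4y³ + 24y² - 20y - 48) + (14y² - 28y - 42)
  -4y³ + 24y² - 20y - 48 = (-(2/7)y + 8/7)(14y² - 28y - 42) + (0)
Last nonzero remainder: 14y² - 28y - 42. Dividing through by 14 gives the monic gcd y² - 2y - 3.

y² - 2y - 3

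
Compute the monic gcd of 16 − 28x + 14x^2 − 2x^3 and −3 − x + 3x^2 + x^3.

−1 + x

Repeated division with remainder:
  −2x^3 + 14x^2 − 28x + 16 = (−2)(x^3 + 3x^2 − x − 3) + (20x^2 − 30x + 10)
  x^3 + 3x^2 − x − 3 = ((1/20)x + 9/40)(20x^2 − 30x + 10) + ((21/4)x − 21/4)
  20x^2 − 30x + 10 = ((80/21)x − 40/21)((21/4)x − 21/4) + (0)
Last nonzero remainder: (21/4)x − 21/4. Dividing through by 21/4 gives the monic gcd x − 1.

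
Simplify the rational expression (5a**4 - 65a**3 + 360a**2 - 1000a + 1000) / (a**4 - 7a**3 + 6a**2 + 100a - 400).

(5a - 10)/(a + 4)

Repeated division with remainder:
  5a**4 - 65a**3 + 360a**2 - 1000a + 1000 = (5)(a**4 - 7a**3 + 6a**2 + 100a - 400) + (-30a**3 + 330a**2 - 1500a + 3000)
  a**4 - 7a**3 + 6a**2 + 100a - 400 = (-(1/30)a - 2/15)(-30a**3 + 330a**2 - 1500a + 3000) + (0)
Last nonzero remainder: -30a**3 + 330a**2 - 1500a + 3000. Dividing through by -30 gives the monic gcd a**3 - 11a**2 + 50a - 100.
Cancel a**3 - 11a**2 + 50a - 100 from numerator and denominator to get the reduced form.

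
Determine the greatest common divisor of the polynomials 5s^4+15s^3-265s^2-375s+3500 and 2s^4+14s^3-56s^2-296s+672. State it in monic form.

s^2+3s-28

Euclidean algorithm in ℚ[s]:
  5s^4+15s^3-265s^2-375s+3500 = (5/2)(2s^4+14s^3-56s^2-296s+672) + (-20s^3-125s^2+365s+1820)
  2s^4+14s^3-56s^2-296s+672 = (-(1/10)s-3/40)(-20s^3-125s^2+365s+1820) + (-(231/8)s^2-(693/8)s+1617/2)
  -20s^3-125s^2+365s+1820 = ((160/231)s+520/231)(-(231/8)s^2-(693/8)s+1617/2) + (0)
Last nonzero remainder: -(231/8)s^2-(693/8)s+1617/2. Dividing through by -231/8 gives the monic gcd s^2+3s-28.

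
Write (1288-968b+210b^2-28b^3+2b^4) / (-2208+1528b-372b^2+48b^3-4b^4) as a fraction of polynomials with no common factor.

(-14+9b-b^2)/(24-14b+2b^2)

Apply the Euclidean algorithm:
  2b^4-28b^3+210b^2-968b+1288 = (-1/2)(-4b^4+48b^3-372b^2+1528b-2208) + (-4b^3+24b^2-204b+184)
  -4b^4+48b^3-372b^2+1528b-2208 = (b-6)(-4b^3+24b^2-204b+184) + (-24b^2+120b-1104)
  -4b^3+24b^2-204b+184 = ((1/6)b-1/6)(-24b^2+120b-1104) + (0)
Last nonzero remainder: -24b^2+120b-1104. Dividing through by -24 gives the monic gcd b^2-5b+46.
Cancel b^2-5b+46 from numerator and denominator to get the reduced form.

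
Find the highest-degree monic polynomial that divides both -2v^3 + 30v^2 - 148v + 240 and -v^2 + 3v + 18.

Apply the Euclidean algorithm:
  -2v^3 + 30v^2 - 148v + 240 = (2v - 24)(-v^2 + 3v + 18) + (-112v + 672)
  -v^2 + 3v + 18 = ((1/112)v + 3/112)(-112v + 672) + (0)
Last nonzero remainder: -112v + 672. Dividing through by -112 gives the monic gcd v - 6.

v - 6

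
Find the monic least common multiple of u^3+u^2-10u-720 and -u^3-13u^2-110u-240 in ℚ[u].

u^4+4u^3-7u^2-750u-2160

Repeated division with remainder:
  u^3+u^2-10u-720 = (-1)(-u^3-13u^2-110u-240) + (-12u^2-120u-960)
  -u^3-13u^2-110u-240 = ((1/12)u+1/4)(-12u^2-120u-960) + (0)
Last nonzero remainder: -12u^2-120u-960. Dividing through by -12 gives the monic gcd u^2+10u+80.
Then lcm(f, g) = f·g / gcd(f, g); expanding and making the result monic gives the answer.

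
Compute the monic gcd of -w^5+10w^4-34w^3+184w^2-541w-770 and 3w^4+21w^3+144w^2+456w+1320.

w^2+w+22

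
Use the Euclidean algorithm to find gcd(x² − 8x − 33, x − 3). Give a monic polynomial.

1

Repeated division with remainder:
  x² − 8x − 33 = (x − 5)(x − 3) + (−48)
  x − 3 = (−(1/48)x + 1/16)(−48) + (0)
The last nonzero remainder is the constant −48, so the polynomials are coprime and gcd = 1.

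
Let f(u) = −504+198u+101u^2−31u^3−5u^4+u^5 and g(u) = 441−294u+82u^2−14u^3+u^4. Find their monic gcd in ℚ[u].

21−10u+u^2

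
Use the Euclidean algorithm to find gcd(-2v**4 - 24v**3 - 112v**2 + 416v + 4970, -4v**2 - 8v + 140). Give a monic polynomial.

By polynomial division,
  -2v**4 - 24v**3 - 112v**2 + 416v + 4970 = ((1/2)v**2 + 5v + 71/2)(-4v**2 - 8v + 140) + (0)
Last nonzero remainder: -4v**2 - 8v + 140. Dividing through by -4 gives the monic gcd v**2 + 2v - 35.

v**2 + 2v - 35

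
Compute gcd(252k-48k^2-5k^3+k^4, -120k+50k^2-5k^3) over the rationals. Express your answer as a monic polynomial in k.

-6k+k^2

By polynomial division,
  k^4-5k^3-48k^2+252k = (-(1/5)k-1)(-5k^3+50k^2-120k) + (-22k^2+132k)
  -5k^3+50k^2-120k = ((5/22)k-10/11)(-22k^2+132k) + (0)
Last nonzero remainder: -22k^2+132k. Dividing through by -22 gives the monic gcd k^2-6k.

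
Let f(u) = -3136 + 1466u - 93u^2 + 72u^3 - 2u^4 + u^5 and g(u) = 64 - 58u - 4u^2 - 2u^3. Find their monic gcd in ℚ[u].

32 + 3u + u^2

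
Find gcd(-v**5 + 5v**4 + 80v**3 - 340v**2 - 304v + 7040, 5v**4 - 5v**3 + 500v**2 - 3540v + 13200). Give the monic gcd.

Repeated division with remainder:
  -v**5 + 5v**4 + 80v**3 - 340v**2 - 304v + 7040 = (-(1/5)v + 4/5)(5v**4 - 5v**3 + 500v**2 - 3540v + 13200) + (184v**3 - 1448v**2 + 5168v - 3520)
  5v**4 - 5v**3 + 500v**2 - 3540v + 13200 = ((5/184)v + 395/2116)(184v**3 - 1448v**2 + 5168v - 3520) + ((333200/529)v**2 - (2332400/529)v + 7330400/529)
  184v**3 - 1448v**2 + 5168v - 3520 = ((12167/41650)v - 1058/4165)((333200/529)v**2 - (2332400/529)v + 7330400/529) + (0)
Last nonzero remainder: (333200/529)v**2 - (2332400/529)v + 7330400/529. Dividing through by 333200/529 gives the monic gcd v**2 - 7v + 22.

v**2 - 7v + 22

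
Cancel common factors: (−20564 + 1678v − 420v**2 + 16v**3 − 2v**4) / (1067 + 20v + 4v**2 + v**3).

Apply the Euclidean algorithm:
  −2v**4 + 16v**3 − 420v**2 + 1678v − 20564 = (−2v + 24)(v**3 + 4v**2 + 20v + 1067) + (−476v**2 + 3332v − 46172)
  v**3 + 4v**2 + 20v + 1067 = (−(1/476)v − 11/476)(−476v**2 + 3332v − 46172) + (0)
Last nonzero remainder: −476v**2 + 3332v − 46172. Dividing through by −476 gives the monic gcd v**2 − 7v + 97.
Cancel v**2 − 7v + 97 from numerator and denominator to get the reduced form.

(−212 + 2v − 2v**2)/(11 + v)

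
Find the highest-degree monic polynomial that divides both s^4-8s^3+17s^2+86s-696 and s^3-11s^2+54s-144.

Euclidean algorithm in ℚ[s]:
  s^4-8s^3+17s^2+86s-696 = (s+3)(s^3-11s^2+54s-144) + (-4s^2+68s-264)
  s^3-11s^2+54s-144 = (-(1/4)s-3/2)(-4s^2+68s-264) + (90s-540)
  -4s^2+68s-264 = (-(2/45)s+22/45)(90s-540) + (0)
Last nonzero remainder: 90s-540. Dividing through by 90 gives the monic gcd s-6.

s-6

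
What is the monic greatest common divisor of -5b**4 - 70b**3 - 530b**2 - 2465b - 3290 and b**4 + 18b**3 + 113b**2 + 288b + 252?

Euclidean algorithm in ℚ[b]:
  -5b**4 - 70b**3 - 530b**2 - 2465b - 3290 = (-5)(b**4 + 18b**3 + 113b**2 + 288b + 252) + (20b**3 + 35b**2 - 1025b - 2030)
  b**4 + 18b**3 + 113b**2 + 288b + 252 = ((1/20)b + 13/16)(20b**3 + 35b**2 - 1025b - 2030) + ((2173/16)b**2 + (19557/16)b + 15211/8)
  20b**3 + 35b**2 - 1025b - 2030 = ((320/2173)b - 2320/2173)((2173/16)b**2 + (19557/16)b + 15211/8) + (0)
Last nonzero remainder: (2173/16)b**2 + (19557/16)b + 15211/8. Dividing through by 2173/16 gives the monic gcd b**2 + 9b + 14.

b**2 + 9b + 14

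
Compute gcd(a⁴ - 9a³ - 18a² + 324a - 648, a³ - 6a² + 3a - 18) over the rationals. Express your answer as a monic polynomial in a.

a - 6

Euclidean algorithm in ℚ[a]:
  a⁴ - 9a³ - 18a² + 324a - 648 = (a - 3)(a³ - 6a² + 3a - 18) + (-39a² + 351a - 702)
  a³ - 6a² + 3a - 18 = (-(1/39)a - 1/13)(-39a² + 351a - 702) + (12a - 72)
  -39a² + 351a - 702 = (-(13/4)a + 39/4)(12a - 72) + (0)
Last nonzero remainder: 12a - 72. Dividing through by 12 gives the monic gcd a - 6.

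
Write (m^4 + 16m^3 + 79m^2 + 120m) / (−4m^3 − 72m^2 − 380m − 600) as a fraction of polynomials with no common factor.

(−m^2 − 8m)/(4m + 40)

Repeated division with remainder:
  m^4 + 16m^3 + 79m^2 + 120m = (−(1/4)m + 1/2)(−4m^3 − 72m^2 − 380m − 600) + (20m^2 + 160m + 300)
  −4m^3 − 72m^2 − 380m − 600 = (−(1/5)m − 2)(20m^2 + 160m + 300) + (0)
Last nonzero remainder: 20m^2 + 160m + 300. Dividing through by 20 gives the monic gcd m^2 + 8m + 15.
Cancel m^2 + 8m + 15 from numerator and denominator to get the reduced form.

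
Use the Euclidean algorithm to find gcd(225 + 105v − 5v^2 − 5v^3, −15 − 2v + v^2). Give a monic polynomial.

By polynomial division,
  −5v^3 − 5v^2 + 105v + 225 = (−5v − 15)(v^2 − 2v − 15) + (0)
The last nonzero remainder v^2 − 2v − 15 is already monic.

−15 − 2v + v^2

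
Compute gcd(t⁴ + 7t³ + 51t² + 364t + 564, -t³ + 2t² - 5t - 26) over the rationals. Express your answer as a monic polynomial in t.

t + 2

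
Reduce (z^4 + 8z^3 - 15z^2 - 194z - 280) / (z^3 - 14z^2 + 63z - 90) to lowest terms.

(z^3 + 13z^2 + 50z + 56)/(z^2 - 9z + 18)

By polynomial division,
  z^4 + 8z^3 - 15z^2 - 194z - 280 = (z + 22)(z^3 - 14z^2 + 63z - 90) + (230z^2 - 1490z + 1700)
  z^3 - 14z^2 + 63z - 90 = ((1/230)z - 173/5290)(230z^2 - 1490z + 1700) + ((3640/529)z - 18200/529)
  230z^2 - 1490z + 1700 = ((12167/364)z - 8993/182)((3640/529)z - 18200/529) + (0)
Last nonzero remainder: (3640/529)z - 18200/529. Dividing through by 3640/529 gives the monic gcd z - 5.
Cancel z - 5 from numerator and denominator to get the reduced form.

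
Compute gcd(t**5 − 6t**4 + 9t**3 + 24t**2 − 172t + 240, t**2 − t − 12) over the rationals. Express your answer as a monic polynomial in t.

t**2 − t − 12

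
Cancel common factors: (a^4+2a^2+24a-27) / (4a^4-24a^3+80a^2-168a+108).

(a+3)/(4a-12)

Apply the Euclidean algorithm:
  a^4+2a^2+24a-27 = (1/4)(4a^4-24a^3+80a^2-168a+108) + (6a^3-18a^2+66a-54)
  4a^4-24a^3+80a^2-168a+108 = ((2/3)a-2)(6a^3-18a^2+66a-54) + (0)
Last nonzero remainder: 6a^3-18a^2+66a-54. Dividing through by 6 gives the monic gcd a^3-3a^2+11a-9.
Cancel a^3-3a^2+11a-9 from numerator and denominator to get the reduced form.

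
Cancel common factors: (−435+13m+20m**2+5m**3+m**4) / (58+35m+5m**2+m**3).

(−15+2m+m**2)/(2+m)

Apply the Euclidean algorithm:
  m**4+5m**3+20m**2+13m−435 = (m)(m**3+5m**2+35m+58) + (−15m**2−45m−435)
  m**3+5m**2+35m+58 = (−(1/15)m−2/15)(−15m**2−45m−435) + (0)
Last nonzero remainder: −15m**2−45m−435. Dividing through by −15 gives the monic gcd m**2+3m+29.
Cancel m**2+3m+29 from numerator and denominator to get the reduced form.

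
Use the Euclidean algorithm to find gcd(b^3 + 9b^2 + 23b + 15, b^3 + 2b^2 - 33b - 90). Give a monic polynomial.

b^2 + 8b + 15

By polynomial division,
  b^3 + 9b^2 + 23b + 15 = (b^3 + 2b^2 - 33b - 90) + (7b^2 + 56b + 105)
  b^3 + 2b^2 - 33b - 90 = ((1/7)b - 6/7)(7b^2 + 56b + 105) + (0)
Last nonzero remainder: 7b^2 + 56b + 105. Dividing through by 7 gives the monic gcd b^2 + 8b + 15.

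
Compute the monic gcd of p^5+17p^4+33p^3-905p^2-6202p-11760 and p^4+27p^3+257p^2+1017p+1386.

p^2+13p+42

Euclidean algorithm in ℚ[p]:
  p^5+17p^4+33p^3-905p^2-6202p-11760 = (p-10)(p^4+27p^3+257p^2+1017p+1386) + (46p^3+648p^2+2582p+2100)
  p^4+27p^3+257p^2+1017p+1386 = ((1/46)p+297/1058)(46p^3+648p^2+2582p+2100) + ((10032/529)p^2+(130416/529)p+421344/529)
  46p^3+648p^2+2582p+2100 = ((12167/5016)p+13225/5016)((10032/529)p^2+(130416/529)p+421344/529) + (0)
Last nonzero remainder: (10032/529)p^2+(130416/529)p+421344/529. Dividing through by 10032/529 gives the monic gcd p^2+13p+42.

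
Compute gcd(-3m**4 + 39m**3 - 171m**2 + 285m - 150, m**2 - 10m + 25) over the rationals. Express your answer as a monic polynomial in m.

m**2 - 10m + 25

Euclidean algorithm in ℚ[m]:
  -3m**4 + 39m**3 - 171m**2 + 285m - 150 = (-3m**2 + 9m - 6)(m**2 - 10m + 25) + (0)
The last nonzero remainder m**2 - 10m + 25 is already monic.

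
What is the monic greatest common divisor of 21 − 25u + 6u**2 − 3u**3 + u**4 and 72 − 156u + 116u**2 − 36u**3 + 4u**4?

3 − 4u + u**2

Euclidean algorithm in ℚ[u]:
  u**4 − 3u**3 + 6u**2 − 25u + 21 = (1/4)(4u**4 − 36u**3 + 116u**2 − 156u + 72) + (6u**3 − 23u**2 + 14u + 3)
  4u**4 − 36u**3 + 116u**2 − 156u + 72 = ((2/3)u − 31/9)(6u**3 − 23u**2 + 14u + 3) + ((247/9)u**2 − (988/9)u + 247/3)
  6u**3 − 23u**2 + 14u + 3 = ((54/247)u + 9/247)((247/9)u**2 − (988/9)u + 247/3) + (0)
Last nonzero remainder: (247/9)u**2 − (988/9)u + 247/3. Dividing through by 247/9 gives the monic gcd u**2 − 4u + 3.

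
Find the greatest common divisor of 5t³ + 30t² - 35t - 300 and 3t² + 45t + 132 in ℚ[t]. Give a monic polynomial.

Apply the Euclidean algorithm:
  5t³ + 30t² - 35t - 300 = ((5/3)t - 15)(3t² + 45t + 132) + (420t + 1680)
  3t² + 45t + 132 = ((1/140)t + 11/140)(420t + 1680) + (0)
Last nonzero remainder: 420t + 1680. Dividing through by 420 gives the monic gcd t + 4.

t + 4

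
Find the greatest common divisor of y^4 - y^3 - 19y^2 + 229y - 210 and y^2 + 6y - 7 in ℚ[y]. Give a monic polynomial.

y^2 + 6y - 7

By polynomial division,
  y^4 - y^3 - 19y^2 + 229y - 210 = (y^2 - 7y + 30)(y^2 + 6y - 7) + (0)
The last nonzero remainder y^2 + 6y - 7 is already monic.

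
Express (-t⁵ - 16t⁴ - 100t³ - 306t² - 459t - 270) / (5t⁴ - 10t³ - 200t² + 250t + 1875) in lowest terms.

Repeated division with remainder:
  -t⁵ - 16t⁴ - 100t³ - 306t² - 459t - 270 = (-(1/5)t - 18/5)(5t⁴ - 10t³ - 200t² + 250t + 1875) + (-176t³ - 976t² + 816t + 6480)
  5t⁴ - 10t³ - 200t² + 250t + 1875 = (-(5/176)t + 415/1936)(-176t³ - 976t² + 816t + 6480) + ((3920/121)t² + (31360/121)t + 58800/121)
  -176t³ - 976t² + 816t + 6480 = (-(1331/245)t + 3267/245)((3920/121)t² + (31360/121)t + 58800/121) + (0)
Last nonzero remainder: (3920/121)t² + (31360/121)t + 58800/121. Dividing through by 3920/121 gives the monic gcd t² + 8t + 15.
Cancel t² + 8t + 15 from numerator and denominator to get the reduced form.

(-t³ - 8t² - 21t - 18)/(5t² - 50t + 125)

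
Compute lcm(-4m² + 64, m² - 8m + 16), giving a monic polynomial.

Apply the Euclidean algorithm:
  -4m² + 64 = (-4)(m² - 8m + 16) + (-32m + 128)
  m² - 8m + 16 = (-(1/32)m + 1/8)(-32m + 128) + (0)
Last nonzero remainder: -32m + 128. Dividing through by -32 gives the monic gcd m - 4.
Then lcm(f, g) = f·g / gcd(f, g); expanding and making the result monic gives the answer.

m³ - 4m² - 16m + 64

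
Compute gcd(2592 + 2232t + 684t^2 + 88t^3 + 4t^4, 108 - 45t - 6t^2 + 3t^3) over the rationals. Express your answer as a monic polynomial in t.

4 + t

By polynomial division,
  4t^4 + 88t^3 + 684t^2 + 2232t + 2592 = ((4/3)t + 32)(3t^3 - 6t^2 - 45t + 108) + (936t^2 + 3528t - 864)
  3t^3 - 6t^2 - 45t + 108 = ((1/312)t - 25/1352)(936t^2 + 3528t - 864) + ((3888/169)t + 15552/169)
  936t^2 + 3528t - 864 = ((2197/54)t - 169/18)((3888/169)t + 15552/169) + (0)
Last nonzero remainder: (3888/169)t + 15552/169. Dividing through by 3888/169 gives the monic gcd t + 4.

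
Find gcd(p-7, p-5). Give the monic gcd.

1

Repeated division with remainder:
  p-7 = (p-5) + (-2)
  p-5 = (-(1/2)p+5/2)(-2) + (0)
The last nonzero remainder is the constant -2, so the polynomials are coprime and gcd = 1.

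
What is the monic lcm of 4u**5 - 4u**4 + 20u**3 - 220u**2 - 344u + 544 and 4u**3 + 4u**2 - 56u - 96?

u**6 + 2u**5 + 2u**4 - 40u**3 - 251u**2 - 122u + 408

Apply the Euclidean algorithm:
  4u**5 - 4u**4 + 20u**3 - 220u**2 - 344u + 544 = (u**2 - 2u + 21)(4u**3 + 4u**2 - 56u - 96) + (-320u**2 + 640u + 2560)
  4u**3 + 4u**2 - 56u - 96 = (-(1/80)u - 3/80)(-320u**2 + 640u + 2560) + (0)
Last nonzero remainder: -320u**2 + 640u + 2560. Dividing through by -320 gives the monic gcd u**2 - 2u - 8.
Then lcm(f, g) = f·g / gcd(f, g); expanding and making the result monic gives the answer.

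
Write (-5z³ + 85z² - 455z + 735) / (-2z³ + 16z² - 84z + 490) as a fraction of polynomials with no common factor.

(5z² - 50z + 105)/(2z² - 2z + 70)

Apply the Euclidean algorithm:
  -5z³ + 85z² - 455z + 735 = (5/2)(-2z³ + 16z² - 84z + 490) + (45z² - 245z - 490)
  -2z³ + 16z² - 84z + 490 = (-(2/45)z + 46/405)(45z² - 245z - 490) + (-(6314/81)z + 44198/81)
  45z² - 245z - 490 = (-(3645/6314)z - 405/451)(-(6314/81)z + 44198/81) + (0)
Last nonzero remainder: -(6314/81)z + 44198/81. Dividing through by -6314/81 gives the monic gcd z - 7.
Cancel z - 7 from numerator and denominator to get the reduced form.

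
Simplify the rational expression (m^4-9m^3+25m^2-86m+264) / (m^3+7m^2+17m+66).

By polynomial division,
  m^4-9m^3+25m^2-86m+264 = (m-16)(m^3+7m^2+17m+66) + (120m^2+120m+1320)
  m^3+7m^2+17m+66 = ((1/120)m+1/20)(120m^2+120m+1320) + (0)
Last nonzero remainder: 120m^2+120m+1320. Dividing through by 120 gives the monic gcd m^2+m+11.
Cancel m^2+m+11 from numerator and denominator to get the reduced form.

(m^2-10m+24)/(m+6)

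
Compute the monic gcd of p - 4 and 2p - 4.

Apply the Euclidean algorithm:
  p - 4 = (1/2)(2p - 4) + (-2)
  2p - 4 = (-p + 2)(-2) + (0)
The last nonzero remainder is the constant -2, so the polynomials are coprime and gcd = 1.

1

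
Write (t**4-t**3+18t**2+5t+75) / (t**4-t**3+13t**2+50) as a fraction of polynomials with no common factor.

(t**2-2t+15)/(t**2-2t+10)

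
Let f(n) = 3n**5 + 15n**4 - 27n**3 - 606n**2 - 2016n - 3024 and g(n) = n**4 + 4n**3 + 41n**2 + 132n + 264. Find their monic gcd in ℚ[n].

n**2 + 4n + 8

Repeated division with remainder:
  3n**5 + 15n**4 - 27n**3 - 606n**2 - 2016n - 3024 = (3n + 3)(n**4 + 4n**3 + 41n**2 + 132n + 264) + (-162n**3 - 1125n**2 - 3204n - 3816)
  n**4 + 4n**3 + 41n**2 + 132n + 264 = (-(1/162)n + 53/2916)(-162n**3 - 1125n**2 - 3204n - 3816) + ((13501/324)n**2 + (13501/81)n + 27002/81)
  -162n**3 - 1125n**2 - 3204n - 3816 = (-(52488/13501)n - 154548/13501)((13501/324)n**2 + (13501/81)n + 27002/81) + (0)
Last nonzero remainder: (13501/324)n**2 + (13501/81)n + 27002/81. Dividing through by 13501/324 gives the monic gcd n**2 + 4n + 8.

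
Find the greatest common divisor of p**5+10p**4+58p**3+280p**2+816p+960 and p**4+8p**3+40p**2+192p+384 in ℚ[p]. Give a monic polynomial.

Apply the Euclidean algorithm:
  p**5+10p**4+58p**3+280p**2+816p+960 = (p+2)(p**4+8p**3+40p**2+192p+384) + (2p**3+8p**2+48p+192)
  p**4+8p**3+40p**2+192p+384 = ((1/2)p+2)(2p**3+8p**2+48p+192) + (0)
Last nonzero remainder: 2p**3+8p**2+48p+192. Dividing through by 2 gives the monic gcd p**3+4p**2+24p+96.

p**3+4p**2+24p+96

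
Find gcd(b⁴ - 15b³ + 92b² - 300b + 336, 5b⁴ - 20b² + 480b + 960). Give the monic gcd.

Repeated division with remainder:
  b⁴ - 15b³ + 92b² - 300b + 336 = (1/5)(5b⁴ - 20b² + 480b + 960) + (-15b³ + 96b² - 396b + 144)
  5b⁴ - 20b² + 480b + 960 = (-(1/3)b - 32/15)(-15b³ + 96b² - 396b + 144) + ((264/5)b² - (1584/5)b + 6336/5)
  -15b³ + 96b² - 396b + 144 = (-(25/88)b + 5/44)((264/5)b² - (1584/5)b + 6336/5) + (0)
Last nonzero remainder: (264/5)b² - (1584/5)b + 6336/5. Dividing through by 264/5 gives the monic gcd b² - 6b + 24.

b² - 6b + 24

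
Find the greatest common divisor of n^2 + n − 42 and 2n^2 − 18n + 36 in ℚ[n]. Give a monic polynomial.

By polynomial division,
  n^2 + n − 42 = (1/2)(2n^2 − 18n + 36) + (10n − 60)
  2n^2 − 18n + 36 = ((1/5)n − 3/5)(10n − 60) + (0)
Last nonzero remainder: 10n − 60. Dividing through by 10 gives the monic gcd n − 6.

n − 6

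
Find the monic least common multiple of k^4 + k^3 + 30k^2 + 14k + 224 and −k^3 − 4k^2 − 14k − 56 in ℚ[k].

k^5 + 5k^4 + 34k^3 + 134k^2 + 280k + 896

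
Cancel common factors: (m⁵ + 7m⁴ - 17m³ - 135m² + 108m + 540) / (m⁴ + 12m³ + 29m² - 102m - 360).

(m² - m - 6)/(m + 4)

By polynomial division,
  m⁵ + 7m⁴ - 17m³ - 135m² + 108m + 540 = (m - 5)(m⁴ + 12m³ + 29m² - 102m - 360) + (14m³ + 112m² - 42m - 1260)
  m⁴ + 12m³ + 29m² - 102m - 360 = ((1/14)m + 2/7)(14m³ + 112m² - 42m - 1260) + (0)
Last nonzero remainder: 14m³ + 112m² - 42m - 1260. Dividing through by 14 gives the monic gcd m³ + 8m² - 3m - 90.
Cancel m³ + 8m² - 3m - 90 from numerator and denominator to get the reduced form.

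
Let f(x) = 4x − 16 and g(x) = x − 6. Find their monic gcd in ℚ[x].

1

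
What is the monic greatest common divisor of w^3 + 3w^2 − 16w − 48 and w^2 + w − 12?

w + 4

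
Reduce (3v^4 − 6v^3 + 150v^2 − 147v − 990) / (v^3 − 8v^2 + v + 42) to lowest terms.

(3v^2 − 3v + 165)/(v − 7)

By polynomial division,
  3v^4 − 6v^3 + 150v^2 − 147v − 990 = (3v + 18)(v^3 − 8v^2 + v + 42) + (291v^2 − 291v − 1746)
  v^3 − 8v^2 + v + 42 = ((1/291)v − 7/291)(291v^2 − 291v − 1746) + (0)
Last nonzero remainder: 291v^2 − 291v − 1746. Dividing through by 291 gives the monic gcd v^2 − v − 6.
Cancel v^2 − v − 6 from numerator and denominator to get the reduced form.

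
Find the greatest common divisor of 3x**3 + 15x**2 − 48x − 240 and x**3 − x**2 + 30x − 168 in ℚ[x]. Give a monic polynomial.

Apply the Euclidean algorithm:
  3x**3 + 15x**2 − 48x − 240 = (3)(x**3 − x**2 + 30x − 168) + (18x**2 − 138x + 264)
  x**3 − x**2 + 30x − 168 = ((1/18)x + 10/27)(18x**2 − 138x + 264) + ((598/9)x − 2392/9)
  18x**2 − 138x + 264 = ((81/299)x − 297/299)((598/9)x − 2392/9) + (0)
Last nonzero remainder: (598/9)x − 2392/9. Dividing through by 598/9 gives the monic gcd x − 4.

x − 4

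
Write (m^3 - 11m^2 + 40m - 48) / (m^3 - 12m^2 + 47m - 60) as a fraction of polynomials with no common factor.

(m - 4)/(m - 5)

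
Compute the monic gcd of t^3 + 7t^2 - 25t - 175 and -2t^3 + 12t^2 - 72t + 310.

t - 5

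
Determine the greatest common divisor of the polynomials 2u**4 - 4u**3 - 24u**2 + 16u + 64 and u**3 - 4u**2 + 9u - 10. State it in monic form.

u - 2

Repeated division with remainder:
  2u**4 - 4u**3 - 24u**2 + 16u + 64 = (2u + 4)(u**3 - 4u**2 + 9u - 10) + (-26u**2 + 104)
  u**3 - 4u**2 + 9u - 10 = (-(1/26)u + 2/13)(-26u**2 + 104) + (13u - 26)
  -26u**2 + 104 = (-2u - 4)(13u - 26) + (0)
Last nonzero remainder: 13u - 26. Dividing through by 13 gives the monic gcd u - 2.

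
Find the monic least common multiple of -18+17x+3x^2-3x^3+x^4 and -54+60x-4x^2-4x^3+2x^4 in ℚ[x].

-54+33x+26x^2-6x^3+x^5

Euclidean algorithm in ℚ[x]:
  x^4-3x^3+3x^2+17x-18 = (1/2)(2x^4-4x^3-4x^2+60x-54) + (-x^3+5x^2-13x+9)
  2x^4-4x^3-4x^2+60x-54 = (-2x-6)(-x^3+5x^2-13x+9) + (0)
Last nonzero remainder: -x^3+5x^2-13x+9. Dividing through by -1 gives the monic gcd x^3-5x^2+13x-9.
Then lcm(f, g) = f·g / gcd(f, g); expanding and making the result monic gives the answer.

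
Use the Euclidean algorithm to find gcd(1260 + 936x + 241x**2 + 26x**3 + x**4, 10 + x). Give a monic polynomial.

Euclidean algorithm in ℚ[x]:
  x**4 + 26x**3 + 241x**2 + 936x + 1260 = (x**3 + 16x**2 + 81x + 126)(x + 10) + (0)
The last nonzero remainder x + 10 is already monic.

10 + x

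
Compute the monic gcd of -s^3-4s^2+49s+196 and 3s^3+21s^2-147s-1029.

Euclidean algorithm in ℚ[s]:
  -s^3-4s^2+49s+196 = (-1/3)(3s^3+21s^2-147s-1029) + (3s^2-147)
  3s^3+21s^2-147s-1029 = (s+7)(3s^2-147) + (0)
Last nonzero remainder: 3s^2-147. Dividing through by 3 gives the monic gcd s^2-49.

s^2-49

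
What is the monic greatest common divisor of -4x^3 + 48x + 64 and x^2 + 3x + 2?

Euclidean algorithm in ℚ[x]:
  -4x^3 + 48x + 64 = (-4x + 12)(x^2 + 3x + 2) + (20x + 40)
  x^2 + 3x + 2 = ((1/20)x + 1/20)(20x + 40) + (0)
Last nonzero remainder: 20x + 40. Dividing through by 20 gives the monic gcd x + 2.

x + 2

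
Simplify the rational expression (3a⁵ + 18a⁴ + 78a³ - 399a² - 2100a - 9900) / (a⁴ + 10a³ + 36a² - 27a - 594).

By polynomial division,
  3a⁵ + 18a⁴ + 78a³ - 399a² - 2100a - 9900 = (3a - 12)(a⁴ + 10a³ + 36a² - 27a - 594) + (90a³ + 114a² - 642a - 17028)
  a⁴ + 10a³ + 36a² - 27a - 594 = ((1/90)a + 131/1350)(90a³ + 114a² - 642a - 17028) + ((7216/225)a² + (50512/225)a + 79376/75)
  90a³ + 114a² - 642a - 17028 = ((10125/3608)a - 29025/1804)((7216/225)a² + (50512/225)a + 79376/75) + (0)
Last nonzero remainder: (7216/225)a² + (50512/225)a + 79376/75. Dividing through by 7216/225 gives the monic gcd a² + 7a + 33.
Cancel a² + 7a + 33 from numerator and denominator to get the reduced form.

(3a³ - 3a² - 300)/(a² + 3a - 18)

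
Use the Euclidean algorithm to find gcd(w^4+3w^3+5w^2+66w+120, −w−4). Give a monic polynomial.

w+4

Repeated division with remainder:
  w^4+3w^3+5w^2+66w+120 = (−w^3+w^2−9w−30)(−w−4) + (0)
Last nonzero remainder: −w−4. Dividing through by −1 gives the monic gcd w+4.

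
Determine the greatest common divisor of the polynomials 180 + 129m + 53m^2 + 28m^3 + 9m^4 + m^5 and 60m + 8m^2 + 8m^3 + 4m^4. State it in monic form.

Repeated division with remainder:
  m^5 + 9m^4 + 28m^3 + 53m^2 + 129m + 180 = ((1/4)m + 7/4)(4m^4 + 8m^3 + 8m^2 + 60m) + (12m^3 + 24m^2 + 24m + 180)
  4m^4 + 8m^3 + 8m^2 + 60m = ((1/3)m)(12m^3 + 24m^2 + 24m + 180) + (0)
Last nonzero remainder: 12m^3 + 24m^2 + 24m + 180. Dividing through by 12 gives the monic gcd m^3 + 2m^2 + 2m + 15.

15 + 2m + 2m^2 + m^3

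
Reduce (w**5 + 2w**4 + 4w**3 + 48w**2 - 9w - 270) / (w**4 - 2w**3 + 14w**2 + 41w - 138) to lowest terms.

Apply the Euclidean algorithm:
  w**5 + 2w**4 + 4w**3 + 48w**2 - 9w - 270 = (w + 4)(w**4 - 2w**3 + 14w**2 + 41w - 138) + (-2w**3 - 49w**2 - 35w + 282)
  w**4 - 2w**3 + 14w**2 + 41w - 138 = (-(1/2)w + 53/4)(-2w**3 - 49w**2 - 35w + 282) + ((2583/4)w**2 + (2583/4)w - 7749/2)
  -2w**3 - 49w**2 - 35w + 282 = (-(8/2583)w - 188/2583)((2583/4)w**2 + (2583/4)w - 7749/2) + (0)
Last nonzero remainder: (2583/4)w**2 + (2583/4)w - 7749/2. Dividing through by 2583/4 gives the monic gcd w**2 + w - 6.
Cancel w**2 + w - 6 from numerator and denominator to get the reduced form.

(w**3 + w**2 + 9w + 45)/(w**2 - 3w + 23)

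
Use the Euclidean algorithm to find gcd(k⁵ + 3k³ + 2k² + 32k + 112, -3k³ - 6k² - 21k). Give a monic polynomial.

Euclidean algorithm in ℚ[k]:
  k⁵ + 3k³ + 2k² + 32k + 112 = (-(1/3)k² + (2/3)k)(-3k³ - 6k² - 21k) + (16k² + 32k + 112)
  -3k³ - 6k² - 21k = (-(3/16)k)(16k² + 32k + 112) + (0)
Last nonzero remainder: 16k² + 32k + 112. Dividing through by 16 gives the monic gcd k² + 2k + 7.

k² + 2k + 7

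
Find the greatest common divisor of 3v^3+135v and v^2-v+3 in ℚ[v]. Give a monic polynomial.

Apply the Euclidean algorithm:
  3v^3+135v = (3v+3)(v^2-v+3) + (129v-9)
  v^2-v+3 = ((1/129)v-40/5547)(129v-9) + (5427/1849)
  129v-9 = ((79507/1809)v-1849/603)(5427/1849) + (0)
The last nonzero remainder is the constant 5427/1849, so the polynomials are coprime and gcd = 1.

1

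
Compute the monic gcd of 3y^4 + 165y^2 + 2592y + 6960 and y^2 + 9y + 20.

Apply the Euclidean algorithm:
  3y^4 + 165y^2 + 2592y + 6960 = (3y^2 − 27y + 348)(y^2 + 9y + 20) + (0)
The last nonzero remainder y^2 + 9y + 20 is already monic.

y^2 + 9y + 20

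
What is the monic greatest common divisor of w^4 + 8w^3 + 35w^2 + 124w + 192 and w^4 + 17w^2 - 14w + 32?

w^2 + w + 16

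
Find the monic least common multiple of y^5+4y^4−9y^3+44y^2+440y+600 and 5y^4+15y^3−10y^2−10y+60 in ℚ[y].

Repeated division with remainder:
  y^5+4y^4−9y^3+44y^2+440y+600 = ((1/5)y+1/5)(5y^4+15y^3−10y^2−10y+60) + (−10y^3+48y^2+430y+588)
  5y^4+15y^3−10y^2−10y+60 = (−(1/2)y−39/10)(−10y^3+48y^2+430y+588) + ((1961/5)y^2+1961y+11766/5)
  −10y^3+48y^2+430y+588 = (−(50/1961)y+490/1961)((1961/5)y^2+1961y+11766/5) + (0)
Last nonzero remainder: (1961/5)y^2+1961y+11766/5. Dividing through by 1961/5 gives the monic gcd y^2+5y+6.
Then lcm(f, g) = f·g / gcd(f, g); expanding and making the result monic gives the answer.

y^7+2y^6−15y^5+70y^4+334y^3−192y^2−320y+1200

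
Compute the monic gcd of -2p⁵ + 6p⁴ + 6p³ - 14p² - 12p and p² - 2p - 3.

By polynomial division,
  -2p⁵ + 6p⁴ + 6p³ - 14p² - 12p = (-2p³ + 2p² + 4p)(p² - 2p - 3) + (0)
The last nonzero remainder p² - 2p - 3 is already monic.

p² - 2p - 3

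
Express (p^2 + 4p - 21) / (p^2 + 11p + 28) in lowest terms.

(p - 3)/(p + 4)

By polynomial division,
  p^2 + 4p - 21 = (p^2 + 11p + 28) + (-7p - 49)
  p^2 + 11p + 28 = (-(1/7)p - 4/7)(-7p - 49) + (0)
Last nonzero remainder: -7p - 49. Dividing through by -7 gives the monic gcd p + 7.
Cancel p + 7 from numerator and denominator to get the reduced form.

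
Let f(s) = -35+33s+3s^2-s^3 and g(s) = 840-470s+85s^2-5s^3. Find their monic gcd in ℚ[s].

-7+s

Apply the Euclidean algorithm:
  -s^3+3s^2+33s-35 = (1/5)(-5s^3+85s^2-470s+840) + (-14s^2+127s-203)
  -5s^3+85s^2-470s+840 = ((5/14)s-555/196)(-14s^2+127s-203) + (-(7425/196)s+7425/28)
  -14s^2+127s-203 = ((2744/7425)s-5684/7425)(-(7425/196)s+7425/28) + (0)
Last nonzero remainder: -(7425/196)s+7425/28. Dividing through by -7425/196 gives the monic gcd s-7.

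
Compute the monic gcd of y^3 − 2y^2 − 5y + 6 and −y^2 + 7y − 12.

By polynomial division,
  y^3 − 2y^2 − 5y + 6 = (−y − 5)(−y^2 + 7y − 12) + (18y − 54)
  −y^2 + 7y − 12 = (−(1/18)y + 2/9)(18y − 54) + (0)
Last nonzero remainder: 18y − 54. Dividing through by 18 gives the monic gcd y − 3.

y − 3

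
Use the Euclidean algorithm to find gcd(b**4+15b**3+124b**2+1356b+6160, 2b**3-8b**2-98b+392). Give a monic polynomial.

Euclidean algorithm in ℚ[b]:
  b**4+15b**3+124b**2+1356b+6160 = ((1/2)b+19/2)(2b**3-8b**2-98b+392) + (249b**2+2091b+2436)
  2b**3-8b**2-98b+392 = ((2/249)b-686/6889)(249b**2+2091b+2436) + ((624512/6889)b+4371584/6889)
  249b**2+2091b+2436 = ((1715361/624512)b+599343/156128)((624512/6889)b+4371584/6889) + (0)
Last nonzero remainder: (624512/6889)b+4371584/6889. Dividing through by 624512/6889 gives the monic gcd b+7.

b+7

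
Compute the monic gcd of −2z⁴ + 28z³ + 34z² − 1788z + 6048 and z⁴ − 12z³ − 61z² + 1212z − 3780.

Euclidean algorithm in ℚ[z]:
  −2z⁴ + 28z³ + 34z² − 1788z + 6048 = (−2)(z⁴ − 12z³ − 61z² + 1212z − 3780) + (4z³ − 88z² + 636z − 1512)
  z⁴ − 12z³ − 61z² + 1212z − 3780 = ((1/4)z + 5/2)(4z³ − 88z² + 636z − 1512) + (0)
Last nonzero remainder: 4z³ − 88z² + 636z − 1512. Dividing through by 4 gives the monic gcd z³ − 22z² + 159z − 378.

z³ − 22z² + 159z − 378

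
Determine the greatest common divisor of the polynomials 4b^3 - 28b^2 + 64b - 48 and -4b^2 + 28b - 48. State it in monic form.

b - 3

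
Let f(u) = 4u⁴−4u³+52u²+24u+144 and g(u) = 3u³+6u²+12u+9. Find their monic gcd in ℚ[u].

By polynomial division,
  4u⁴−4u³+52u²+24u+144 = ((4/3)u−4)(3u³+6u²+12u+9) + (60u²+60u+180)
  3u³+6u²+12u+9 = ((1/20)u+1/20)(60u²+60u+180) + (0)
Last nonzero remainder: 60u²+60u+180. Dividing through by 60 gives the monic gcd u²+u+3.

u²+u+3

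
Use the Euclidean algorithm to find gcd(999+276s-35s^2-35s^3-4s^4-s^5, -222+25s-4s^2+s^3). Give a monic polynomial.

37+2s+s^2

By polynomial division,
  -s^5-4s^4-35s^3-35s^2+276s+999 = (-s^2-8s-42)(s^3-4s^2+25s-222) + (-225s^2-450s-8325)
  s^3-4s^2+25s-222 = (-(1/225)s+2/75)(-225s^2-450s-8325) + (0)
Last nonzero remainder: -225s^2-450s-8325. Dividing through by -225 gives the monic gcd s^2+2s+37.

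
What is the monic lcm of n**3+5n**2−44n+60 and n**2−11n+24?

n**4−3n**3−84n**2+412n−480

Euclidean algorithm in ℚ[n]:
  n**3+5n**2−44n+60 = (n+16)(n**2−11n+24) + (108n−324)
  n**2−11n+24 = ((1/108)n−2/27)(108n−324) + (0)
Last nonzero remainder: 108n−324. Dividing through by 108 gives the monic gcd n−3.
Then lcm(f, g) = f·g / gcd(f, g); expanding and making the result monic gives the answer.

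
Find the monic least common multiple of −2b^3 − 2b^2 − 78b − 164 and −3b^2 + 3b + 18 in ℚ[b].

By polynomial division,
  −2b^3 − 2b^2 − 78b − 164 = ((2/3)b + 4/3)(−3b^2 + 3b + 18) + (−94b − 188)
  −3b^2 + 3b + 18 = ((3/94)b − 9/94)(−94b − 188) + (0)
Last nonzero remainder: −94b − 188. Dividing through by −94 gives the monic gcd b + 2.
Then lcm(f, g) = f·g / gcd(f, g); expanding and making the result monic gives the answer.

b^4 − 2b^3 + 36b^2 − 35b − 246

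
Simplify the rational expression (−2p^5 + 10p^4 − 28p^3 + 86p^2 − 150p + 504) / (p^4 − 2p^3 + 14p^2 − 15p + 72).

(−2p^3 + 4p^2 + 2p + 56)/(p^2 + p + 8)

Euclidean algorithm in ℚ[p]:
  −2p^5 + 10p^4 − 28p^3 + 86p^2 − 150p + 504 = (−2p + 6)(p^4 − 2p^3 + 14p^2 − 15p + 72) + (12p^3 − 28p^2 + 84p + 72)
  p^4 − 2p^3 + 14p^2 − 15p + 72 = ((1/12)p + 1/36)(12p^3 − 28p^2 + 84p + 72) + ((70/9)p^2 − (70/3)p + 70)
  12p^3 − 28p^2 + 84p + 72 = ((54/35)p + 36/35)((70/9)p^2 − (70/3)p + 70) + (0)
Last nonzero remainder: (70/9)p^2 − (70/3)p + 70. Dividing through by 70/9 gives the monic gcd p^2 − 3p + 9.
Cancel p^2 − 3p + 9 from numerator and denominator to get the reduced form.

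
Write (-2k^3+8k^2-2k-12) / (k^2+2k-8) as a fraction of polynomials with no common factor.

(-2k^2+4k+6)/(k+4)

Repeated division with remainder:
  -2k^3+8k^2-2k-12 = (-2k+12)(k^2+2k-8) + (-42k+84)
  k^2+2k-8 = (-(1/42)k-2/21)(-42k+84) + (0)
Last nonzero remainder: -42k+84. Dividing through by -42 gives the monic gcd k-2.
Cancel k-2 from numerator and denominator to get the reduced form.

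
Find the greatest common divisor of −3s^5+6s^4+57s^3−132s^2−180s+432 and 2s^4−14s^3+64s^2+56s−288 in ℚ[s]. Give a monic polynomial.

By polynomial division,
  −3s^5+6s^4+57s^3−132s^2−180s+432 = (−(3/2)s−15/2)(2s^4−14s^3+64s^2+56s−288) + (48s^3+432s^2−192s−1728)
  2s^4−14s^3+64s^2+56s−288 = ((1/24)s−2/3)(48s^3+432s^2−192s−1728) + (360s^2−1440)
  48s^3+432s^2−192s−1728 = ((2/15)s+6/5)(360s^2−1440) + (0)
Last nonzero remainder: 360s^2−1440. Dividing through by 360 gives the monic gcd s^2−4.

s^2−4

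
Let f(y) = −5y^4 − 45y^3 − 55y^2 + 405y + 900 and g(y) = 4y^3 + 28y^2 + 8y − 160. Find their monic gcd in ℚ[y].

y^2 + 9y + 20

Euclidean algorithm in ℚ[y]:
  −5y^4 − 45y^3 − 55y^2 + 405y + 900 = (−(5/4)y − 5/2)(4y^3 + 28y^2 + 8y − 160) + (25y^2 + 225y + 500)
  4y^3 + 28y^2 + 8y − 160 = ((4/25)y − 8/25)(25y^2 + 225y + 500) + (0)
Last nonzero remainder: 25y^2 + 225y + 500. Dividing through by 25 gives the monic gcd y^2 + 9y + 20.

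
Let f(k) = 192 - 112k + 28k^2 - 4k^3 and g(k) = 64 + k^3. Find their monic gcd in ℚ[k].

16 - 4k + k^2

Euclidean algorithm in ℚ[k]:
  -4k^3 + 28k^2 - 112k + 192 = (-4)(k^3 + 64) + (28k^2 - 112k + 448)
  k^3 + 64 = ((1/28)k + 1/7)(28k^2 - 112k + 448) + (0)
Last nonzero remainder: 28k^2 - 112k + 448. Dividing through by 28 gives the monic gcd k^2 - 4k + 16.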